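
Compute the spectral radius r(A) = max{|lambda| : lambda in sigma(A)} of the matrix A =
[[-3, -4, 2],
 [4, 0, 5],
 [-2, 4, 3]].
r(A) ≈ 6.1761

The eigenvalues of A are the roots of its characteristic polynomial. With M = A (coefficients from the trace, the sum of principal 2x2 minors, and det A):
  p(λ) = det(λ I - M) = λ^3 - 9λ - 180.
No integer candidate from the rational root theorem (±divisors of 180) is a root, so the roots are irrational. The cubic discriminant is Δ = -871884 < 0, so there is one real root and a complex-conjugate pair. p(6) = -18 and p(7) = 100 have opposite signs, so a root lies in (6, 7); Newton's method refines it to λ ≈ 6.1761. Dividing out (λ - (6.1761)) leaves approximately λ^2 + 6.1761λ + 29.1445. For λ^2 + 6.1761λ + 29.1445 the discriminant is -78.4335. It is negative, so the remaining roots are the complex-conjugate pair λ ≈ -3.0881 ± 4.4281i. Their product equals the constant term, so |λ|^2 ≈ 29.1445 and |λ| ≈ 5.3986.
Thus the eigenvalues (to 4 decimals) are 6.1761 (modulus 6.1761); -3.0881 ± 4.4281i (modulus 5.3986). The spectral radius is the largest modulus: r(A) ≈ 6.1761. (Cross-check: r(A) ≤ ||A||_2 ≈ 6.7082; equality holds whenever A is normal, though it can also hold for some non-normal A.)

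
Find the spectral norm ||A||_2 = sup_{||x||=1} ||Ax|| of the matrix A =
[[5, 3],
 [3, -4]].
||A||_2 = sqrt((59 + sqrt(117))/2) ≈ 5.9083 (= sqrt(largest eigenvalue of A^T A))

||A||_2 = sigma_max(A) = sqrt(lambda_max(A^T A)). Form the symmetric matrix M = A^T A =
[[34, 3],
 [3, 25]].
Its characteristic polynomial (trace, determinant of M give the coefficients) is
  p(λ) = det(λ I - M) = λ^2 - 59λ + 841.
For λ^2 - 59λ + 841 the discriminant is 117. It is nonnegative but not a perfect square, so the roots are real and irrational: λ = (59 ± sqrt(117))/2 ≈ 34.9083, 24.0917.
So the eigenvalues of A^T A are ≈ 24.0917, 34.9083 (all ≥ 0, as they must be for A^T A). The largest is λ_max = (59 + sqrt(117))/2 ≈ 34.9083, hence ||A||_2 = sqrt(λ_max) = sqrt((59 + sqrt(117))/2) ≈ 5.9083.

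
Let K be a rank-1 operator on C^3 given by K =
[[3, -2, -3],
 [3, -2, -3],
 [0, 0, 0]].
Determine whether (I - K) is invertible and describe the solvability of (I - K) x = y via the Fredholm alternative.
(I - K) is singular (det(I - K) = 0, i.e. 1 ∈ sigma(K)). (I - K) x = y is solvable iff y ⊥ ker((I - K)^*) = span{(3, -2, -3)}, i.e. iff 3y_1 - 2y_2 - 3y_3 = 0. When solvable, the solutions are x = y + c·(1, 1, 0), c arbitrary (ker(I - K) = span{(1, 1, 0)}, dimension 1).

K has rank 1, so it is an outer product K = u v^T: every row of K is a multiple of one row vector. Reading off the entries, u = (1, 1, 0) and v = (3, -2, -3) (row i of K equals u_i·v^T). A rank-one matrix u v^T satisfies K u = u (v·u) and kills the (2)-dimensional subspace v^⊥, so its characteristic polynomial is lambda^2 (lambda - v·u) with v·u = tr K = 1. Hence the eigenvalues of I - K are 1 (multiplicity 2) and 1 - (1) = 0, so det(I - K) = 0. (Direct check: I - K =
[[-2, 2, 3],
 [-3, 3, 3],
 [0, 0, 1]]
has determinant 0.) So 1 is an eigenvalue of K and (I - K) is not invertible. The finite-dimensional Fredholm alternative says: either (I - K) is invertible, or ker(I - K) ≠ {0} and then range(I - K) = ker((I - K)^*)^⊥, with dim ker(I - K) = dim ker((I - K)^*). We are in the second case, so we need both kernels. Kernel of I - K: (I - K) u = u - u (v·u) = u - u = 0, so ker(I - K) = span{u} = span{(1, 1, 0)} (it is exactly 1-dimensional because rank(I - K) = 2). Kernel of the adjoint: K is real, so (I - K)^* = I - K^T = I - v u^T, and (I - v u^T) v = v - v (u·v) = 0; hence ker((I - K)^*) = span{v} = span{(3, -2, -3)}. Therefore (I - K) x = y is solvable iff <y, v> = 0, i.e. iff 3y_1 - 2y_2 - 3y_3 = 0. When this holds, K y = u (v·y) = 0, so (I - K) y = y and x = y is a particular solution; the full solution set is the line x = y + c·u = y + c·(1, 1, 0), c ∈ C.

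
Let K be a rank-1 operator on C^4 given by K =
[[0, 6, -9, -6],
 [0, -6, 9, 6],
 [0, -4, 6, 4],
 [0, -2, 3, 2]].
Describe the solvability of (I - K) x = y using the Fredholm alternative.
(I - K) is invertible (det(I - K) = -1 ≠ 0), so for every y in C^4 the equation (I - K) x = y has a unique solution.

K has rank 1, so it is an outer product K = u v^T: every row of K is a multiple of one row vector. Reading off the entries, u = (-3, 3, 2, 1) and v = (0, -2, 3, 2) (row i of K equals u_i·v^T). A rank-one matrix u v^T satisfies K u = u (v·u) and kills the (3)-dimensional subspace v^⊥, so its characteristic polynomial is lambda^3 (lambda - v·u) with v·u = tr K = 2. Hence the eigenvalues of I - K are 1 (multiplicity 3) and 1 - (2) = -1, so det(I - K) = -1. (Direct check: I - K =
[[1, -6, 9, 6],
 [0, 7, -9, -6],
 [0, 4, -5, -4],
 [0, 2, -3, -1]]
has determinant -1.) The finite-dimensional Fredholm alternative says: either (I - K) is invertible, or ker(I - K) ≠ {0} and then range(I - K) = ker((I - K)^*)^⊥, with dim ker(I - K) = dim ker((I - K)^*). Since det(I - K) ≠ 0, 1 is not an eigenvalue of K and ker(I - K) = {0}, so we are in the first case: for every y there is a unique x = (I - K)^(-1) y. Explicitly, by the Sherman–Morrison formula, (I - u v^T)^(-1) = I + u v^T/(1 - v·u), i.e. (I - K)^(-1) = I - K.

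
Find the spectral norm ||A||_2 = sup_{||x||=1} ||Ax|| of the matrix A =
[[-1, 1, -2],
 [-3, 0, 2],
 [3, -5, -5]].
||A||_2 ≈ 8.1188 (= sqrt(largest eigenvalue of A^T A))

||A||_2 = sigma_max(A) = sqrt(lambda_max(A^T A)). Form the symmetric matrix M = A^T A =
[[19, -16, -19],
 [-16, 26, 23],
 [-19, 23, 33]].
Its characteristic polynomial (trace, sum of principal 2x2 minors, determinant of M give the coefficients) is
  p(λ) = det(λ I - M) = λ^3 - 78λ^2 + 833λ - 2401.
No integer candidate from the rational root theorem (±divisors of 2401) is a root, so the roots are irrational. The cubic discriminant is Δ = 4381825 > 0, so there are three distinct real roots. p(5) = -61 and p(6) = 5 have opposite signs, so a root lies in (5, 6); Newton's method refines it to λ ≈ 5.7504. p(6) = 5 and p(7) = -49 have opposite signs, so a root lies in (6, 7); Newton's method refines it to λ ≈ 6.3344. p(65) = -3181 and p(66) = 305 have opposite signs, so a root lies in (65, 66); Newton's method refines it to λ ≈ 65.9152. Check (Vieta): the three roots sum to 78, matching tr M = 78.
So the eigenvalues of A^T A are ≈ 5.7504, 6.3344, 65.9152 (all ≥ 0, as they must be for A^T A). The largest is λ_max ≈ 65.9152, hence ||A||_2 = sqrt(λ_max) ≈ 8.1188.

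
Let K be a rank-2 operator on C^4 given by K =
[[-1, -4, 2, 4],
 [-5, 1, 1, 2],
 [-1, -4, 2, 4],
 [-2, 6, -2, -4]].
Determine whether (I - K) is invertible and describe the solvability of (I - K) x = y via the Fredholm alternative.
(I - K) is invertible (det(I - K) = -16 ≠ 0), so for every y in C^4 the equation (I - K) x = y has a unique solution.

K has rank 2 and factors as K = U V^T = u1 v1^T + u2 v2^T with u1 = (-2, -1, -2, 2), v1 = (-1, 3, -1, -2), u2 = (1, 2, 1, 0), v2 = (-3, 2, 0, 0) (multiplying out reproduces the displayed K). The nonzero eigenvalues of U V^T coincide with those of the 2 x 2 matrix G = V^T U = [[v1·u1, v1·u2], [v2·u1, v2·u2]] = [[-3, 4], [4, 1]], and by the Sylvester determinant identity det(I_4 - U V^T) = det(I_2 - V^T U) = det([[4, -4], [-4, 0]]) = (4)(0) - (-4)(-4) = -16. (Direct check: I - K =
[[2, 4, -2, -4],
 [5, 0, -1, -2],
 [1, 4, -1, -4],
 [2, -6, 2, 5]]
has determinant -16.) The finite-dimensional Fredholm alternative says: either (I - K) is invertible, or ker(I - K) ≠ {0} and then range(I - K) = ker((I - K)^*)^⊥, with dim ker(I - K) = dim ker((I - K)^*). Since det(I - K) ≠ 0, 1 is not an eigenvalue of K and ker(I - K) = {0}, so we are in the first case: for every y there is a unique x = (I - K)^(-1) y. (Explicitly, by the Woodbury identity, (I - U V^T)^(-1) = I + U (I_2 - G)^(-1) V^T.)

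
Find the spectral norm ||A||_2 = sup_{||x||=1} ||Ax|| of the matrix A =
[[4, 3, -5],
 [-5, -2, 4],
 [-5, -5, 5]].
||A||_2 ≈ 12.8918 (= sqrt(largest eigenvalue of A^T A))

||A||_2 = sigma_max(A) = sqrt(lambda_max(A^T A)). Form the symmetric matrix M = A^T A =
[[66, 47, -65],
 [47, 38, -48],
 [-65, -48, 66]].
Its characteristic polynomial (trace, sum of principal 2x2 minors, determinant of M give the coefficients) is
  p(λ) = det(λ I - M) = λ^3 - 170λ^2 + 634λ - 400.
No integer candidate from the rational root theorem (±divisors of 400) is a root, so the roots are irrational. The cubic discriminant is Δ = 3508063984 > 0, so there are three distinct real roots. p(0) = -400 and p(1) = 65 have opposite signs, so a root lies in (0, 1); Newton's method refines it to λ ≈ 0.803. p(2) = 196 and p(3) = -1 have opposite signs, so a root lies in (2, 3); Newton's method refines it to λ ≈ 2.9972. p(166) = -5380 and p(167) = 21811 have opposite signs, so a root lies in (166, 167); Newton's method refines it to λ ≈ 166.1998. Check (Vieta): the three roots sum to 170, matching tr M = 170.
So the eigenvalues of A^T A are ≈ 0.803, 2.9972, 166.1998 (all ≥ 0, as they must be for A^T A). The largest is λ_max ≈ 166.1998, hence ||A||_2 = sqrt(λ_max) ≈ 12.8918.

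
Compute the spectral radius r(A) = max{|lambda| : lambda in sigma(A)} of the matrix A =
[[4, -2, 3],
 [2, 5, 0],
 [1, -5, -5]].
r(A) ≈ 5.5855

The eigenvalues of A are the roots of its characteristic polynomial. With M = A (coefficients from the trace, the sum of principal 2x2 minors, and det A):
  p(λ) = det(λ I - M) = λ^3 - 4λ^2 - 24λ + 165.
No integer candidate from the rational root theorem (±divisors of 165) is a root, so the roots are irrational. The cubic discriminant is Δ = -343203 < 0, so there is one real root and a complex-conjugate pair. p(-6) = -51 and p(-5) = 60 have opposite signs, so a root lies in (-6, -5); Newton's method refines it to λ ≈ -5.5855. Dividing out (λ - (-5.5855)) leaves approximately λ^2 - 9.5855λ + 29.5405. For λ^2 - 9.5855λ + 29.5405 the discriminant is -26.2794. It is negative, so the remaining roots are the complex-conjugate pair λ ≈ 4.7928 ± 2.5632i. Their product equals the constant term, so |λ|^2 ≈ 29.5405 and |λ| ≈ 5.4351.
Thus the eigenvalues (to 4 decimals) are -5.5855 (modulus 5.5855); 4.7928 ± 2.5632i (modulus 5.4351). The spectral radius is the largest modulus: r(A) ≈ 5.5855. (Cross-check: r(A) ≤ ||A||_2 ≈ 8.093; equality holds whenever A is normal, though it can also hold for some non-normal A.)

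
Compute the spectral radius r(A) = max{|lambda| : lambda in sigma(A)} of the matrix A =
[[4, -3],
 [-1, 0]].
r(A) = (4 + sqrt(28))/2 ≈ 4.6458

The eigenvalues of A are the roots of its characteristic polynomial. With M = A (coefficients from the trace and determinant):
  p(λ) = det(λ I - M) = λ^2 - 4λ - 3.
For λ^2 - 4λ - 3 the discriminant is 28. It is nonnegative but not a perfect square, so the roots are real and irrational: λ = (4 ± sqrt(28))/2 ≈ 4.6458, -0.6458.
Thus the eigenvalues (to 4 decimals) are 4.6458 (modulus 4.6458); -0.6458 (modulus 0.6458). The spectral radius is the largest modulus: r(A) = (4 + sqrt(28))/2 ≈ 4.6458. (Cross-check: r(A) ≤ ||A||_2 ≈ 5.0645; equality holds whenever A is normal, though it can also hold for some non-normal A.)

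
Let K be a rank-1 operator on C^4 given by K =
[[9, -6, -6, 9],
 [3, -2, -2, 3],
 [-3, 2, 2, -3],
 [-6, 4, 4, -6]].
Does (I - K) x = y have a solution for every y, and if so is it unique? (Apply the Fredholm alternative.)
(I - K) is invertible (det(I - K) = -2 ≠ 0), so for every y in C^4 the equation (I - K) x = y has a unique solution.

K has rank 1, so it is an outer product K = u v^T: every row of K is a multiple of one row vector. Reading off the entries, u = (-3, -1, 1, 2) and v = (-3, 2, 2, -3) (row i of K equals u_i·v^T). A rank-one matrix u v^T satisfies K u = u (v·u) and kills the (3)-dimensional subspace v^⊥, so its characteristic polynomial is lambda^3 (lambda - v·u) with v·u = tr K = 3. Hence the eigenvalues of I - K are 1 (multiplicity 3) and 1 - (3) = -2, so det(I - K) = -2. (Direct check: I - K =
[[-8, 6, 6, -9],
 [-3, 3, 2, -3],
 [3, -2, -1, 3],
 [6, -4, -4, 7]]
has determinant -2.) The finite-dimensional Fredholm alternative says: either (I - K) is invertible, or ker(I - K) ≠ {0} and then range(I - K) = ker((I - K)^*)^⊥, with dim ker(I - K) = dim ker((I - K)^*). Since det(I - K) ≠ 0, 1 is not an eigenvalue of K and ker(I - K) = {0}, so we are in the first case: for every y there is a unique x = (I - K)^(-1) y. Explicitly, by the Sherman–Morrison formula, (I - u v^T)^(-1) = I + u v^T/(1 - v·u), i.e. (I - K)^(-1) = I + K/(-2).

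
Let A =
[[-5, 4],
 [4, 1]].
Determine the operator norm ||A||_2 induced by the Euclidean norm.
||A||_2 = 7 (= sqrt(largest eigenvalue of A^T A))

||A||_2 = sigma_max(A) = sqrt(lambda_max(A^T A)). Form the symmetric matrix M = A^T A =
[[41, -16],
 [-16, 17]].
Its characteristic polynomial (trace, determinant of M give the coefficients) is
  p(λ) = det(λ I - M) = λ^2 - 58λ + 441.
For λ^2 - 58λ + 441 the discriminant is 1600. It is a perfect square (40^2), so the roots are rational: λ = (58 ± 40)/2 = 49, 9.
So the eigenvalues of A^T A are ≈ 9, 49 (all ≥ 0, as they must be for A^T A). The largest is λ_max = 49, hence ||A||_2 = sqrt(λ_max) = 7.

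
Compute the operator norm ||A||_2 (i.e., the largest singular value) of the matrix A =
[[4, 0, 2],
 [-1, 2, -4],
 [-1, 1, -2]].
||A||_2 ≈ 6.1786 (= sqrt(largest eigenvalue of A^T A))

||A||_2 = sigma_max(A) = sqrt(lambda_max(A^T A)). Form the symmetric matrix M = A^T A =
[[18, -3, 14],
 [-3, 5, -10],
 [14, -10, 24]].
Its characteristic polynomial (trace, sum of principal 2x2 minors, determinant of M give the coefficients) is
  p(λ) = det(λ I - M) = λ^3 - 47λ^2 + 337λ - 4.
No integer candidate from the rational root theorem (±divisors of 4) is a root, so the roots are irrational. The cubic discriminant is Δ = 97261717 > 0, so there are three distinct real roots. p(0) = -4 and p(1) = 287 have opposite signs, so a root lies in (0, 1); Newton's method refines it to λ ≈ 0.0119. p(8) = 196 and p(9) = -49 have opposite signs, so a root lies in (8, 9); Newton's method refines it to λ ≈ 8.8131. p(38) = -194 and p(39) = 971 have opposite signs, so a root lies in (38, 39); Newton's method refines it to λ ≈ 38.175. Check (Vieta): the three roots sum to 47, matching tr M = 47.
So the eigenvalues of A^T A are ≈ 0.0119, 8.8131, 38.175 (all ≥ 0, as they must be for A^T A). The largest is λ_max ≈ 38.175, hence ||A||_2 = sqrt(λ_max) ≈ 6.1786.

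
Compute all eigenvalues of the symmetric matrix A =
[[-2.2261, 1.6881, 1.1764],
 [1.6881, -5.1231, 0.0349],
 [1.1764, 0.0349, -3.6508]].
sigma(A) ≈ {-6, -4, -1}

A is real symmetric, so its spectrum consists of real eigenvalues. Expanding the characteristic polynomial of the displayed matrix gives
  det(λ I - A) = p(λ) = λ^3 + (11)λ^2 + (34)λ + (24).
Solving p(λ) = 0 yields eigenvalues ≈ -6, -4, -1. (A is shown rounded to 4 decimals, so these recover the underlying integer eigenvalues to within that precision.)
Verification: the trace of A = -11 equals the sum of eigenvalues -11, and det(A) ≈ -24.0008 matches the eigenvalue product -24.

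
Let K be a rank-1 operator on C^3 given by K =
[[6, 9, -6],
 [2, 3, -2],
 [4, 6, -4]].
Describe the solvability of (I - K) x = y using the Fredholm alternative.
(I - K) is invertible (det(I - K) = -4 ≠ 0), so for every y in C^3 the equation (I - K) x = y has a unique solution.

K has rank 1, so it is an outer product K = u v^T: every row of K is a multiple of one row vector. Reading off the entries, u = (3, 1, 2) and v = (2, 3, -2) (row i of K equals u_i·v^T). A rank-one matrix u v^T satisfies K u = u (v·u) and kills the (2)-dimensional subspace v^⊥, so its characteristic polynomial is lambda^2 (lambda - v·u) with v·u = tr K = 5. Hence the eigenvalues of I - K are 1 (multiplicity 2) and 1 - (5) = -4, so det(I - K) = -4. (Direct check: I - K =
[[-5, -9, 6],
 [-2, -2, 2],
 [-4, -6, 5]]
has determinant -4.) The finite-dimensional Fredholm alternative says: either (I - K) is invertible, or ker(I - K) ≠ {0} and then range(I - K) = ker((I - K)^*)^⊥, with dim ker(I - K) = dim ker((I - K)^*). Since det(I - K) ≠ 0, 1 is not an eigenvalue of K and ker(I - K) = {0}, so we are in the first case: for every y there is a unique x = (I - K)^(-1) y. Explicitly, by the Sherman–Morrison formula, (I - u v^T)^(-1) = I + u v^T/(1 - v·u), i.e. (I - K)^(-1) = I + K/(-4).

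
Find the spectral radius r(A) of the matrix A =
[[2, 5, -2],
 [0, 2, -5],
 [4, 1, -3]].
r(A) ≈ 4.7836

The eigenvalues of A are the roots of its characteristic polynomial. With M = A (coefficients from the trace, the sum of principal 2x2 minors, and det A):
  p(λ) = det(λ I - M) = λ^3 - λ^2 + 5λ + 86.
No integer candidate from the rational root theorem (±divisors of 86) is a root, so the roots are irrational. The cubic discriminant is Δ = -207563 < 0, so there is one real root and a complex-conjugate pair. p(-4) = -14 and p(-3) = 35 have opposite signs, so a root lies in (-4, -3); Newton's method refines it to λ ≈ -3.7583. Dividing out (λ - (-3.7583)) leaves approximately λ^2 - 4.7583λ + 22.8829. For λ^2 - 4.7583λ + 22.8829 the discriminant is -68.8903. It is negative, so the remaining roots are the complex-conjugate pair λ ≈ 2.3791 ± 4.15i. Their product equals the constant term, so |λ|^2 ≈ 22.8829 and |λ| ≈ 4.7836.
Thus the eigenvalues (to 4 decimals) are -3.7583 (modulus 3.7583); 2.3791 ± 4.15i (modulus 4.7836). The spectral radius is the largest modulus: r(A) ≈ 4.7836. (Cross-check: r(A) ≤ ||A||_2 ≈ 8.1833; equality holds whenever A is normal, though it can also hold for some non-normal A.)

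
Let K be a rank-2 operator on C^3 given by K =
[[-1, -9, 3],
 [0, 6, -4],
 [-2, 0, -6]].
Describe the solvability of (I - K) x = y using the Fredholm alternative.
(I - K) is invertible (det(I - K) = -28 ≠ 0), so for every y in C^3 the equation (I - K) x = y has a unique solution.

K has rank 2 and factors as K = U V^T = u1 v1^T + u2 v2^T with u1 = (3, -2, 0), v1 = (-1, -3, -1), u2 = (-2, 2, 2), v2 = (-1, 0, -3) (multiplying out reproduces the displayed K). The nonzero eigenvalues of U V^T coincide with those of the 2 x 2 matrix G = V^T U = [[v1·u1, v1·u2], [v2·u1, v2·u2]] = [[3, -6], [-3, -4]], and by the Sylvester determinant identity det(I_3 - U V^T) = det(I_2 - V^T U) = det([[-2, 6], [3, 5]]) = (-2)(5) - (6)(3) = -28. (Direct check: I - K =
[[2, 9, -3],
 [0, -5, 4],
 [2, 0, 7]]
has determinant -28.) The finite-dimensional Fredholm alternative says: either (I - K) is invertible, or ker(I - K) ≠ {0} and then range(I - K) = ker((I - K)^*)^⊥, with dim ker(I - K) = dim ker((I - K)^*). Since det(I - K) ≠ 0, 1 is not an eigenvalue of K and ker(I - K) = {0}, so we are in the first case: for every y there is a unique x = (I - K)^(-1) y. (Explicitly, by the Woodbury identity, (I - U V^T)^(-1) = I + U (I_2 - G)^(-1) V^T.)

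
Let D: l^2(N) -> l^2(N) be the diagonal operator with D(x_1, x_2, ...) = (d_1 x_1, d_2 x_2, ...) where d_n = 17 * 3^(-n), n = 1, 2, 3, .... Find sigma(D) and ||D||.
sigma(D) = {17 * 3^(-n) : n ≥ 1} ∪ {0}; ||D|| = 17/3

A bounded diagonal operator on l^2 with diagonal entries d_n has spectrum equal to the closure of {d_n : n ≥ 1}: every d_n is an eigenvalue (with eigenvector e_n), so {d_n} ⊂ sigma(D); the spectrum is closed, so its closure is too; and for lambda not in the closure, (D - lambda I) has bounded inverse (the diagonal entries 1/(d_n - lambda) are bounded). For our sequence d_n = 17 * 3^(-n), n = 1, 2, 3, ...:
  - {d_n} = {17 * 3^(-n) : n ≥ 1}; the only limit point is 0
  - closure = {17 * 3^(-n) : n ≥ 1} ∪ {0}
For the norm: a diagonal operator has ||D|| = sup_n |d_n|. Here d_n = 17 * 3^(-n) is positive and decreasing, so sup_n |d_n| = d_1 = 17/3. So ||D|| = 17/3.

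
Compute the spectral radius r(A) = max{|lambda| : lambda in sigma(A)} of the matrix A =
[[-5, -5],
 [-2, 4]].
r(A) = 6

The eigenvalues of A are the roots of its characteristic polynomial. With M = A (coefficients from the trace and determinant):
  p(λ) = det(λ I - M) = λ^2 + λ - 30.
For λ^2 + λ - 30 the discriminant is 121. It is a perfect square (11^2), so the roots are rational: λ = (-1 ± 11)/2 = 5, -6.
Thus the eigenvalues (to 4 decimals) are 5 (modulus 5); -6 (modulus 6). The spectral radius is the largest modulus: r(A) = 6. (Cross-check: r(A) ≤ ||A||_2 ≈ 7.282; equality holds whenever A is normal, though it can also hold for some non-normal A.)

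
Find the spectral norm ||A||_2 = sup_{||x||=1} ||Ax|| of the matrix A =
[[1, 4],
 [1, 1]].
||A||_2 = sqrt((19 + sqrt(325))/2) ≈ 4.3028 (= sqrt(largest eigenvalue of A^T A))

||A||_2 = sigma_max(A) = sqrt(lambda_max(A^T A)). Form the symmetric matrix M = A^T A =
[[2, 5],
 [5, 17]].
Its characteristic polynomial (trace, determinant of M give the coefficients) is
  p(λ) = det(λ I - M) = λ^2 - 19λ + 9.
For λ^2 - 19λ + 9 the discriminant is 325. It is nonnegative but not a perfect square, so the roots are real and irrational: λ = (19 ± sqrt(325))/2 ≈ 18.5139, 0.4861.
So the eigenvalues of A^T A are ≈ 0.4861, 18.5139 (all ≥ 0, as they must be for A^T A). The largest is λ_max = (19 + sqrt(325))/2 ≈ 18.5139, hence ||A||_2 = sqrt(λ_max) = sqrt((19 + sqrt(325))/2) ≈ 4.3028.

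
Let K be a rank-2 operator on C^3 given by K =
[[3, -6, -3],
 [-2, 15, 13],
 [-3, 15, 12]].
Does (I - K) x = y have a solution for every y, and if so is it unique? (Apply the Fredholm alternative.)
(I - K) is invertible (det(I - K) = 16 ≠ 0), so for every y in C^3 the equation (I - K) x = y has a unique solution.

K has rank 2 and factors as K = U V^T = u1 v1^T + u2 v2^T with u1 = (-1, -3, -2), v1 = (0, -3, -3), u2 = (-3, 2, 3), v2 = (-1, 3, 2) (multiplying out reproduces the displayed K). The nonzero eigenvalues of U V^T coincide with those of the 2 x 2 matrix G = V^T U = [[v1·u1, v1·u2], [v2·u1, v2·u2]] = [[15, -15], [-12, 15]], and by the Sylvester determinant identity det(I_3 - U V^T) = det(I_2 - V^T U) = det([[-14, 15], [12, -14]]) = (-14)(-14) - (15)(12) = 16. (Direct check: I - K =
[[-2, 6, 3],
 [2, -14, -13],
 [3, -15, -11]]
has determinant 16.) The finite-dimensional Fredholm alternative says: either (I - K) is invertible, or ker(I - K) ≠ {0} and then range(I - K) = ker((I - K)^*)^⊥, with dim ker(I - K) = dim ker((I - K)^*). Since det(I - K) ≠ 0, 1 is not an eigenvalue of K and ker(I - K) = {0}, so we are in the first case: for every y there is a unique x = (I - K)^(-1) y. (Explicitly, by the Woodbury identity, (I - U V^T)^(-1) = I + U (I_2 - G)^(-1) V^T.)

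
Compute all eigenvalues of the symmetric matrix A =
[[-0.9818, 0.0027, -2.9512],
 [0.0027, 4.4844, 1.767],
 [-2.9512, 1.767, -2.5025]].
sigma(A) ≈ {-5, 1, 5}

A is real symmetric, so its spectrum consists of real eigenvalues. Expanding the characteristic polynomial of the displayed matrix gives
  det(λ I - A) = p(λ) = λ^3 + (-1)λ^2 + (-25)λ + (25.002).
Solving p(λ) = 0 yields eigenvalues ≈ -5, 1, 5. (A is shown rounded to 4 decimals, so these recover the underlying integer eigenvalues to within that precision.)
Verification: the trace of A = 1 equals the sum of eigenvalues 1, and det(A) ≈ -25.0020 matches the eigenvalue product -25.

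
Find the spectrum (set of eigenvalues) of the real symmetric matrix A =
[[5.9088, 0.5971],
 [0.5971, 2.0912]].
sigma(A) ≈ {2, 6}

A is real symmetric, so its spectrum consists of real eigenvalues. Expanding the characteristic polynomial of the displayed matrix gives
  det(λ I - A) = p(λ) = λ^2 + (-8)λ + (12).
Solving p(λ) = 0 yields eigenvalues ≈ 2, 6. (A is shown rounded to 4 decimals, so these recover the underlying integer eigenvalues to within that precision.)
Verification: the trace of A = 8 equals the sum of eigenvalues 8, and det(A) ≈ 12.0000 matches the eigenvalue product 12.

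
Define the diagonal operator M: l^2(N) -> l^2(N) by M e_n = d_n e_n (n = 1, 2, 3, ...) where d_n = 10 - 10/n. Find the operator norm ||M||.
||M|| = 10

For a diagonal operator on l^2 with entries d_n, ||M|| = sup_n |d_n|. Here d_1 = 0, d_2 = 5, ..., and d_n = 10 - 10/n increases monotonically toward 10. All terms lie in [0, 10), so |d_n| = d_n and the supremum is the limit 10, which is not attained by any individual d_n. Hence ||M|| = 10.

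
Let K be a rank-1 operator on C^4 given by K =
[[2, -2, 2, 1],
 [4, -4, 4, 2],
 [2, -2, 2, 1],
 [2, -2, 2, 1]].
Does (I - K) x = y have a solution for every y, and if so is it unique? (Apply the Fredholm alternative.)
(I - K) is singular (det(I - K) = 0, i.e. 1 ∈ sigma(K)). (I - K) x = y is solvable iff y ⊥ ker((I - K)^*) = span{(2, -2, 2, 1)}, i.e. iff 2y_1 - 2y_2 + 2y_3 + y_4 = 0. When solvable, the solutions are x = y + c·(1, 2, 1, 1), c arbitrary (ker(I - K) = span{(1, 2, 1, 1)}, dimension 1).

K has rank 1, so it is an outer product K = u v^T: every row of K is a multiple of one row vector. Reading off the entries, u = (1, 2, 1, 1) and v = (2, -2, 2, 1) (row i of K equals u_i·v^T). A rank-one matrix u v^T satisfies K u = u (v·u) and kills the (3)-dimensional subspace v^⊥, so its characteristic polynomial is lambda^3 (lambda - v·u) with v·u = tr K = 1. Hence the eigenvalues of I - K are 1 (multiplicity 3) and 1 - (1) = 0, so det(I - K) = 0. (Direct check: I - K =
[[-1, 2, -2, -1],
 [-4, 5, -4, -2],
 [-2, 2, -1, -1],
 [-2, 2, -2, 0]]
has determinant 0.) So 1 is an eigenvalue of K and (I - K) is not invertible. The finite-dimensional Fredholm alternative says: either (I - K) is invertible, or ker(I - K) ≠ {0} and then range(I - K) = ker((I - K)^*)^⊥, with dim ker(I - K) = dim ker((I - K)^*). We are in the second case, so we need both kernels. Kernel of I - K: (I - K) u = u - u (v·u) = u - u = 0, so ker(I - K) = span{u} = span{(1, 2, 1, 1)} (it is exactly 1-dimensional because rank(I - K) = 3). Kernel of the adjoint: K is real, so (I - K)^* = I - K^T = I - v u^T, and (I - v u^T) v = v - v (u·v) = 0; hence ker((I - K)^*) = span{v} = span{(2, -2, 2, 1)}. Therefore (I - K) x = y is solvable iff <y, v> = 0, i.e. iff 2y_1 - 2y_2 + 2y_3 + y_4 = 0. When this holds, K y = u (v·y) = 0, so (I - K) y = y and x = y is a particular solution; the full solution set is the line x = y + c·u = y + c·(1, 2, 1, 1), c ∈ C.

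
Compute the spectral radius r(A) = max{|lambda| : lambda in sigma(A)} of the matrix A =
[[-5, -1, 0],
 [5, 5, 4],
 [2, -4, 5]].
r(A) ≈ 6.3717

The eigenvalues of A are the roots of its characteristic polynomial. With M = A (coefficients from the trace, the sum of principal 2x2 minors, and det A):
  p(λ) = det(λ I - M) = λ^3 - 5λ^2 - 4λ + 188.
No integer candidate from the rational root theorem (±divisors of 188) is a root, so the roots are irrational. The cubic discriminant is Δ = -791952 < 0, so there is one real root and a complex-conjugate pair. p(-5) = -42 and p(-4) = 60 have opposite signs, so a root lies in (-5, -4); Newton's method refines it to λ ≈ -4.6308. Dividing out (λ - (-4.6308)) leaves approximately λ^2 - 9.6308λ + 40.598. For λ^2 - 9.6308λ + 40.598 the discriminant is -69.64. It is negative, so the remaining roots are the complex-conjugate pair λ ≈ 4.8154 ± 4.1725i. Their product equals the constant term, so |λ|^2 ≈ 40.598 and |λ| ≈ 6.3717.
Thus the eigenvalues (to 4 decimals) are -4.6308 (modulus 4.6308); 4.8154 ± 4.1725i (modulus 6.3717). The spectral radius is the largest modulus: r(A) ≈ 6.3717. (Cross-check: r(A) ≤ ||A||_2 ≈ 9.2419; equality holds whenever A is normal, though it can also hold for some non-normal A.)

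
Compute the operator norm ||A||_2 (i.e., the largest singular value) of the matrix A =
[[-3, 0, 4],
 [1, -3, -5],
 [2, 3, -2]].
||A||_2 ≈ 7.5351 (= sqrt(largest eigenvalue of A^T A))

||A||_2 = sigma_max(A) = sqrt(lambda_max(A^T A)). Form the symmetric matrix M = A^T A =
[[14, 3, -21],
 [3, 18, 9],
 [-21, 9, 45]].
Its characteristic polynomial (trace, sum of principal 2x2 minors, determinant of M give the coefficients) is
  p(λ) = det(λ I - M) = λ^3 - 77λ^2 + 1161λ - 729.
No integer candidate from the rational root theorem (±divisors of 729) is a root, so the roots are irrational. The cubic discriminant is Δ = 1559546784 > 0, so there are three distinct real roots. p(0) = -729 and p(1) = 356 have opposite signs, so a root lies in (0, 1); Newton's method refines it to λ ≈ 0.6562. p(19) = 392 and p(20) = -309 have opposite signs, so a root lies in (19, 20); Newton's method refines it to λ ≈ 19.5657. p(56) = -1569 and p(57) = 468 have opposite signs, so a root lies in (56, 57); Newton's method refines it to λ ≈ 56.7781. Check (Vieta): the three roots sum to 77, matching tr M = 77.
So the eigenvalues of A^T A are ≈ 0.6562, 19.5657, 56.7781 (all ≥ 0, as they must be for A^T A). The largest is λ_max ≈ 56.7781, hence ||A||_2 = sqrt(λ_max) ≈ 7.5351.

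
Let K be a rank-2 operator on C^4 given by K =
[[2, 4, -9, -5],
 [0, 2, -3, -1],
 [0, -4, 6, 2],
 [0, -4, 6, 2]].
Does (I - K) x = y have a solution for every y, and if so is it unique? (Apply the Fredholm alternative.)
(I - K) is invertible (det(I - K) = 9 ≠ 0), so for every y in C^4 the equation (I - K) x = y has a unique solution.

K has rank 2 and factors as K = U V^T = u1 v1^T + u2 v2^T with u1 = (2, 0, 0, 0), v1 = (1, 1, -3, -2), u2 = (-1, -1, 2, 2), v2 = (0, -2, 3, 1) (multiplying out reproduces the displayed K). The nonzero eigenvalues of U V^T coincide with those of the 2 x 2 matrix G = V^T U = [[v1·u1, v1·u2], [v2·u1, v2·u2]] = [[2, -12], [0, 10]], and by the Sylvester determinant identity det(I_4 - U V^T) = det(I_2 - V^T U) = det([[-1, 12], [0, -9]]) = (-1)(-9) - (12)(0) = 9. (Direct check: I - K =
[[-1, -4, 9, 5],
 [0, -1, 3, 1],
 [0, 4, -5, -2],
 [0, 4, -6, -1]]
has determinant 9.) The finite-dimensional Fredholm alternative says: either (I - K) is invertible, or ker(I - K) ≠ {0} and then range(I - K) = ker((I - K)^*)^⊥, with dim ker(I - K) = dim ker((I - K)^*). Since det(I - K) ≠ 0, 1 is not an eigenvalue of K and ker(I - K) = {0}, so we are in the first case: for every y there is a unique x = (I - K)^(-1) y. (Explicitly, by the Woodbury identity, (I - U V^T)^(-1) = I + U (I_2 - G)^(-1) V^T.)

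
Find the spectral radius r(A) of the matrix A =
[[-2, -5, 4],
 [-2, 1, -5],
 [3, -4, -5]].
r(A) ≈ 7.7937

The eigenvalues of A are the roots of its characteristic polynomial. With M = A (coefficients from the trace, the sum of principal 2x2 minors, and det A):
  p(λ) = det(λ I - M) = λ^3 + 6λ^2 - 39λ - 195.
No integer candidate from the rational root theorem (±divisors of 195) is a root, so the roots are irrational. The cubic discriminant is Δ = 255177 > 0, so there are three distinct real roots. p(-8) = -11 and p(-7) = 29 have opposite signs, so a root lies in (-8, -7); Newton's method refines it to λ ≈ -7.7937. p(-5) = 25 and p(-4) = -7 have opposite signs, so a root lies in (-5, -4); Newton's method refines it to λ ≈ -4.1849. p(5) = -115 and p(6) = 3 have opposite signs, so a root lies in (5, 6); Newton's method refines it to λ ≈ 5.9786. Check (Vieta): the three roots sum to -6, matching tr M = -6.
Thus the eigenvalues (to 4 decimals) are -7.7937 (modulus 7.7937); -4.1849 (modulus 4.1849); 5.9786 (modulus 5.9786). The spectral radius is the largest modulus: r(A) ≈ 7.7937. (Cross-check: r(A) ≤ ||A||_2 ≈ 8.3539; equality holds whenever A is normal, though it can also hold for some non-normal A.)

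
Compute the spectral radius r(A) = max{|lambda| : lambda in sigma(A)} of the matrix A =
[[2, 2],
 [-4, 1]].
r(A) = sqrt(10) ≈ 3.1623

The eigenvalues of A are the roots of its characteristic polynomial. With M = A (coefficients from the trace and determinant):
  p(λ) = det(λ I - M) = λ^2 - 3λ + 10.
For λ^2 - 3λ + 10 the discriminant is -31. It is negative, so the roots are the complex-conjugate pair λ = 3/2 ± (sqrt(31)/2) i ≈ 1.5 ± 2.7839i. For a conjugate pair the product of the roots equals the constant term, so |λ|^2 = 10 and |λ| = sqrt(10) ≈ 3.1623.
Thus the eigenvalues (to 4 decimals) are 1.5 ± 2.7839i (modulus 3.1623). The spectral radius is the largest modulus: r(A) = sqrt(10) ≈ 3.1623. (Cross-check: r(A) ≤ ||A||_2 ≈ 4.4721; equality holds whenever A is normal, though it can also hold for some non-normal A.)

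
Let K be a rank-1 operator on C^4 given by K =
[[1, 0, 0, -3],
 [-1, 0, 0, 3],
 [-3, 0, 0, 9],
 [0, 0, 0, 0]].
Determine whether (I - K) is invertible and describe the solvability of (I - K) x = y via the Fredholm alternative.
(I - K) is singular (det(I - K) = 0, i.e. 1 ∈ sigma(K)). (I - K) x = y is solvable iff y ⊥ ker((I - K)^*) = span{(1, 0, 0, -3)}, i.e. iff y_1 - 3y_4 = 0. When solvable, the solutions are x = y + c·(1, -1, -3, 0), c arbitrary (ker(I - K) = span{(1, -1, -3, 0)}, dimension 1).

K has rank 1, so it is an outer product K = u v^T: every row of K is a multiple of one row vector. Reading off the entries, u = (1, -1, -3, 0) and v = (1, 0, 0, -3) (row i of K equals u_i·v^T). A rank-one matrix u v^T satisfies K u = u (v·u) and kills the (3)-dimensional subspace v^⊥, so its characteristic polynomial is lambda^3 (lambda - v·u) with v·u = tr K = 1. Hence the eigenvalues of I - K are 1 (multiplicity 3) and 1 - (1) = 0, so det(I - K) = 0. (Direct check: I - K =
[[0, 0, 0, 3],
 [1, 1, 0, -3],
 [3, 0, 1, -9],
 [0, 0, 0, 1]]
has determinant 0.) So 1 is an eigenvalue of K and (I - K) is not invertible. The finite-dimensional Fredholm alternative says: either (I - K) is invertible, or ker(I - K) ≠ {0} and then range(I - K) = ker((I - K)^*)^⊥, with dim ker(I - K) = dim ker((I - K)^*). We are in the second case, so we need both kernels. Kernel of I - K: (I - K) u = u - u (v·u) = u - u = 0, so ker(I - K) = span{u} = span{(1, -1, -3, 0)} (it is exactly 1-dimensional because rank(I - K) = 3). Kernel of the adjoint: K is real, so (I - K)^* = I - K^T = I - v u^T, and (I - v u^T) v = v - v (u·v) = 0; hence ker((I - K)^*) = span{v} = span{(1, 0, 0, -3)}. Therefore (I - K) x = y is solvable iff <y, v> = 0, i.e. iff y_1 - 3y_4 = 0. When this holds, K y = u (v·y) = 0, so (I - K) y = y and x = y is a particular solution; the full solution set is the line x = y + c·u = y + c·(1, -1, -3, 0), c ∈ C.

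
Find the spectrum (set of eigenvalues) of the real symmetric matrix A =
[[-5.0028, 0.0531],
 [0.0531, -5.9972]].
sigma(A) ≈ {-6, -5}

A is real symmetric, so its spectrum consists of real eigenvalues. Expanding the characteristic polynomial of the displayed matrix gives
  det(λ I - A) = p(λ) = λ^2 + (11)λ + (30).
Solving p(λ) = 0 yields eigenvalues ≈ -6, -5. (A is shown rounded to 4 decimals, so these recover the underlying integer eigenvalues to within that precision.)
Verification: the trace of A = -11 equals the sum of eigenvalues -11, and det(A) ≈ 30.0000 matches the eigenvalue product 30.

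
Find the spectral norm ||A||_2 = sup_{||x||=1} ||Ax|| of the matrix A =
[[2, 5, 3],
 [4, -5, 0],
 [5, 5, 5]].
||A||_2 ≈ 10.6078 (= sqrt(largest eigenvalue of A^T A))

||A||_2 = sigma_max(A) = sqrt(lambda_max(A^T A)). Form the symmetric matrix M = A^T A =
[[45, 15, 31],
 [15, 75, 40],
 [31, 40, 34]].
Its characteristic polynomial (trace, sum of principal 2x2 minors, determinant of M give the coefficients) is
  p(λ) = det(λ I - M) = λ^3 - 154λ^2 + 4669λ - 225.
No integer candidate from the rational root theorem (±divisors of 225) is a root, so the roots are irrational. The cubic discriminant is Δ = 109493438265 > 0, so there are three distinct real roots. p(0) = -225 and p(1) = 4291 have opposite signs, so a root lies in (0, 1); Newton's method refines it to λ ≈ 0.0483. p(41) = 1251 and p(42) = -1695 have opposite signs, so a root lies in (41, 42); Newton's method refines it to λ ≈ 41.4271. p(112) = -4145 and p(113) = 3843 have opposite signs, so a root lies in (112, 113); Newton's method refines it to λ ≈ 112.5246. Check (Vieta): the three roots sum to 154, matching tr M = 154.
So the eigenvalues of A^T A are ≈ 0.0483, 41.4271, 112.5246 (all ≥ 0, as they must be for A^T A). The largest is λ_max ≈ 112.5246, hence ||A||_2 = sqrt(λ_max) ≈ 10.6078.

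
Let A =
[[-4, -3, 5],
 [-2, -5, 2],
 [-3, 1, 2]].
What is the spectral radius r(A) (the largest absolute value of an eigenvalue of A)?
r(A) ≈ 6.3515

The eigenvalues of A are the roots of its characteristic polynomial. With M = A (coefficients from the trace, the sum of principal 2x2 minors, and det A):
  p(λ) = det(λ I - M) = λ^3 + 7λ^2 + 9λ + 31.
No integer candidate from the rational root theorem (±divisors of 31) is a root, so the roots are irrational. The cubic discriminant is Δ = -32272 < 0, so there is one real root and a complex-conjugate pair. p(-7) = -32 and p(-6) = 13 have opposite signs, so a root lies in (-7, -6); Newton's method refines it to λ ≈ -6.3515. Dividing out (λ - (-6.3515)) leaves approximately λ^2 + 0.6485λ + 4.8808. For λ^2 + 0.6485λ + 4.8808 the discriminant is -19.1025. It is negative, so the remaining roots are the complex-conjugate pair λ ≈ -0.3243 ± 2.1853i. Their product equals the constant term, so |λ|^2 ≈ 4.8808 and |λ| ≈ 2.2092.
Thus the eigenvalues (to 4 decimals) are -6.3515 (modulus 6.3515); -0.3243 ± 2.1853i (modulus 2.2092). The spectral radius is the largest modulus: r(A) ≈ 6.3515. (Cross-check: r(A) ≤ ||A||_2 ≈ 8.9749; equality holds whenever A is normal, though it can also hold for some non-normal A.)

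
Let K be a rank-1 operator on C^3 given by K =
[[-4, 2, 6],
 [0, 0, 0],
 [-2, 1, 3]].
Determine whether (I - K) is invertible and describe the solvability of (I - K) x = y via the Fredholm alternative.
(I - K) is invertible (det(I - K) = 2 ≠ 0), so for every y in C^3 the equation (I - K) x = y has a unique solution.

K has rank 1, so it is an outer product K = u v^T: every row of K is a multiple of one row vector. Reading off the entries, u = (2, 0, 1) and v = (-2, 1, 3) (row i of K equals u_i·v^T). A rank-one matrix u v^T satisfies K u = u (v·u) and kills the (2)-dimensional subspace v^⊥, so its characteristic polynomial is lambda^2 (lambda - v·u) with v·u = tr K = -1. Hence the eigenvalues of I - K are 1 (multiplicity 2) and 1 - (-1) = 2, so det(I - K) = 2. (Direct check: I - K =
[[5, -2, -6],
 [0, 1, 0],
 [2, -1, -2]]
has determinant 2.) The finite-dimensional Fredholm alternative says: either (I - K) is invertible, or ker(I - K) ≠ {0} and then range(I - K) = ker((I - K)^*)^⊥, with dim ker(I - K) = dim ker((I - K)^*). Since det(I - K) ≠ 0, 1 is not an eigenvalue of K and ker(I - K) = {0}, so we are in the first case: for every y there is a unique x = (I - K)^(-1) y. Explicitly, by the Sherman–Morrison formula, (I - u v^T)^(-1) = I + u v^T/(1 - v·u), i.e. (I - K)^(-1) = I + K/(2).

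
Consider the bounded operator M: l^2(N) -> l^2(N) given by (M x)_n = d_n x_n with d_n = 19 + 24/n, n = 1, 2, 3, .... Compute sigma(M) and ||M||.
sigma(M) = {19 + 24/n : n ≥ 1} ∪ {19}; ||M|| = 43

A bounded diagonal operator on l^2 with diagonal entries d_n has spectrum equal to the closure of {d_n : n ≥ 1}: every d_n is an eigenvalue (with eigenvector e_n), so {d_n} ⊂ sigma(M); the spectrum is closed, so its closure is too; and for lambda not in the closure, (M - lambda I) has bounded inverse (the diagonal entries 1/(d_n - lambda) are bounded). For our sequence d_n = 19 + 24/n, n = 1, 2, 3, ...:
  - {d_n} = {19 + 24/n : n ≥ 1}; the only limit point is 19
  - closure = {19 + 24/n : n ≥ 1} ∪ {19}
For the norm: a diagonal operator has ||M|| = sup_n |d_n|. Here d_n = 19 + 24/n is positive and decreasing, so sup_n |d_n| = d_1 = 19 + 24 = 43. So ||M|| = 43.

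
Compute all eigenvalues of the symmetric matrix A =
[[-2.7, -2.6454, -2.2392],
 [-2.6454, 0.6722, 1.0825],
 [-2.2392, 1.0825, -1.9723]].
sigma(A) ≈ {-5, -2, 3}

A is real symmetric, so its spectrum consists of real eigenvalues. Expanding the characteristic polynomial of the displayed matrix gives
  det(λ I - A) = p(λ) = λ^3 + (4)λ^2 + (-11)λ + (-30).
Solving p(λ) = 0 yields eigenvalues ≈ -5, -2, 3. (A is shown rounded to 4 decimals, so these recover the underlying integer eigenvalues to within that precision.)
Verification: the trace of A = -4 equals the sum of eigenvalues -4, and det(A) ≈ 30.0000 matches the eigenvalue product 30.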